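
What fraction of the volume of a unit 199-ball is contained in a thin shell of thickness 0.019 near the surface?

Shell fraction = 1 - (1-0.019)^199 ≈ 0.978015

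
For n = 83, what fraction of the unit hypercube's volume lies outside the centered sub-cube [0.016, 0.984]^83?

Shell fraction = 1 - (1-0.032)^83 ≈ 0.932756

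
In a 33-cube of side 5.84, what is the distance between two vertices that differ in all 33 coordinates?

The space diagonal of an n-cube of side s is s√n. Here 5.84·√33 ≈ 33.5482.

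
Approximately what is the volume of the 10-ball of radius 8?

V_10(8) = π^(10/2) · (8)^10 / Γ(10/2 + 1) = 134217728·π^5/15 ≈ 2.73822e+09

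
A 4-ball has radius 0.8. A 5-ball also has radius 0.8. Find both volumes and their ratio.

V_4(0.8) ≈ 2.02129. V_5(0.8) ≈ 1.72484. Ratio V_4/V_5 ≈ 1.172.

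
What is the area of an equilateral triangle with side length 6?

Area = (√3/4) · 6² = 15.5885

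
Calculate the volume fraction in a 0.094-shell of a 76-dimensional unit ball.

Shell fraction = 1 - (1-0.094)^76 ≈ 0.999448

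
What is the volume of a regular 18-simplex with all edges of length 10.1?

V = (10.1^18 / 18!) · √((18+1) / 2^18) ≈ 1.59056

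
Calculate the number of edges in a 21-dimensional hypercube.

An n-cube has n·2^(n-1) edges. With n = 21: 21·1048576 = 22020096.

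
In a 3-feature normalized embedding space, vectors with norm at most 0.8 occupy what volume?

V_3(0.8) = π^(3/2) · (0.8)^3 / Γ(3/2 + 1) ≈ 2.14466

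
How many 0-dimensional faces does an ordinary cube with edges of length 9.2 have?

Number of 0-faces = C(3,0) · 2^(3-0) = 1 · 8 = 8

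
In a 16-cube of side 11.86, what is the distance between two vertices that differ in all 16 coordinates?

Diagonal = √16 · 11.86 = 47.44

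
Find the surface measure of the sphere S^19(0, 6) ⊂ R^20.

S_20(6) = 2·π^(20/2)·(6)^19 / Γ(20/2) = 117546246144·π^10/35 ≈ 3.14514e+14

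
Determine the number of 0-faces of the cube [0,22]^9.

An n-cube has C(n,k)·2^(n-k) k-faces. Here C(9,0)·2^9 = 1·512 = 512.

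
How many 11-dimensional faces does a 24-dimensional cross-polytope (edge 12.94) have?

Number of 11-faces = 2^(11+1) · C(24,11+1) = 4096 · 2704156 = 11076222976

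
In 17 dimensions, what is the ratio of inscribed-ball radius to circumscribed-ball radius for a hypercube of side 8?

For an n-cube of any side s, the inradius is s/2 and the circumradius is s√n/2, so the ratio is 1/√17 ≈ 0.242536.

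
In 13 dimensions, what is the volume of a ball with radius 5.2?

V_13(5.2) = π^(13/2) · (5.2)^13 / Γ(13/2 + 1) ≈ 1.85091e+09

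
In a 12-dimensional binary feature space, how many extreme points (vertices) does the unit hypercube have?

An n-cube has 2^n vertices; for n = 12 that is 2^12 = 4096.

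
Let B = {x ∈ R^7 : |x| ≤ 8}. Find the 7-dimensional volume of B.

V_7(8) = π^(7/2) · (8)^7 / Γ(7/2 + 1) = 33554432·π^3/105 ≈ 9.90855e+06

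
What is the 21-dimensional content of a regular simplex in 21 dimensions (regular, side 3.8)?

Volume = 3.8^21 · √(22/2^21) / 21! ≈ 9.49528e-11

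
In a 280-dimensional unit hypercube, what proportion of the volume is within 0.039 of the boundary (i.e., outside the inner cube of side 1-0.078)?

Shell fraction = 1 - (1-0.078)^280 ≈ 1 - 1.332e-10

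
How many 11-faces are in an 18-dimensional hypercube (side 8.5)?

An n-cube has C(n,k)·2^(n-k) k-faces. Here C(18,11)·2^7 = 31824·128 = 4073472.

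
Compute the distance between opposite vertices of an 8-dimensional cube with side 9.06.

||(9.06,9.06,...,9.06)|| = √(8)·9.06 ≈ 25.6255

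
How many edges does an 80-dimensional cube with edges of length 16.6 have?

The 80-cube has n·2^(n-1) = 80·2^79 = 80·604462909807314587353088 = 48357032784585166988247040 edges.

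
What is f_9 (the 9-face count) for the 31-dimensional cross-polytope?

Each 9-face is the convex hull of 10 vertices, one chosen as ±e_i from each of 10 distinct axes: 2^10·C(31,10) = 45416616960.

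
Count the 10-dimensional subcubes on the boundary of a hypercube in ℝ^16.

Number of 10-faces = C(16,10) · 2^(16-10) = 8008 · 64 = 512512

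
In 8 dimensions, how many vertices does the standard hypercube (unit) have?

An n-cube has 2^n vertices; for n = 8 that is 2^8 = 256.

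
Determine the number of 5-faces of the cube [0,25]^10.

f_5(10-cube) = (10 choose 5) · 2^5 = 8064.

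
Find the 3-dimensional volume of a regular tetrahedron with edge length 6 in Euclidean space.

Volume = (√2/12) · 6³ = 25.4558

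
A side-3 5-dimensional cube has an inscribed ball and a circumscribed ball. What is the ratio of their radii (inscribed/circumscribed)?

r_in / r_out = (3/2) / (3√5/2) = 1/√5 ≈ 0.447214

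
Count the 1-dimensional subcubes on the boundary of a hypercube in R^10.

f_1(10-cube) = (10 choose 1) · 2^9 = 5120.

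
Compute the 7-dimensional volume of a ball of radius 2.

V = 2048·π^3/105 ≈ 604.77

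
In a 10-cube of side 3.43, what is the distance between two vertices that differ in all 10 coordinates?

||(3.43,3.43,...,3.43)|| = √(10)·3.43 ≈ 10.8466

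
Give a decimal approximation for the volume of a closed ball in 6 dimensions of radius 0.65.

The n-ball volume is π^(n/2)·r^n/Γ(n/2+1). With n=6, r=0.65: V ≈ 0.389743.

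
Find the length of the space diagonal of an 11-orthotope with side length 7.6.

||(7.6,7.6,...,7.6)|| = √(11)·7.6 ≈ 25.2063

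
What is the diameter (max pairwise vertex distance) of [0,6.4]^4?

Diagonal = √4 · 6.4 = 12.8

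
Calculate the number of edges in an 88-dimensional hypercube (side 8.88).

Number of 1-faces = C(88,1)·2^(88-1) = 88·154742504910672534362390528 = 13617340432139183023890366464.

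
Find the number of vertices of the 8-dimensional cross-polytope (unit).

The 8-dimensional cross-polytope has 2n = 2·8 = 16 vertices.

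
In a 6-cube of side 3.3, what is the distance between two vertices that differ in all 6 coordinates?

||(3.3,3.3,...,3.3)|| = √(6)·3.3 ≈ 8.08332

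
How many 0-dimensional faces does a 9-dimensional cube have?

Number of 0-faces = C(9,0) · 2^(9-0) = 1 · 512 = 512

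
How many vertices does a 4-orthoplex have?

Number of 0-faces = 2^(0+1) · C(4,0+1) = 2 · 4 = 8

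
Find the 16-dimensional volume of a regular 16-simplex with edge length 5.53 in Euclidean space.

V_16 = √(17) · 5.53^16 / (16! · 2^(16/2)) ≈ 0.000588799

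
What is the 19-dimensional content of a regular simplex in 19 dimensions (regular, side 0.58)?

Volume = 0.58^19 · √(20/2^19) / 19! ≈ 1.62468e-24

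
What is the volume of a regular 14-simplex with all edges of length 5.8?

Volume = 5.8^14 · √(15/2^14) / 14! ≈ 0.0169207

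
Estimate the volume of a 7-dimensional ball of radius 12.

Volume = π^{7/2}·(12)^7/Γ(9/2) = 191102976·π^3/35 ≈ 1.69297e+08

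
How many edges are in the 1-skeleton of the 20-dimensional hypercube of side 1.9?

Number of 1-faces = C(20,1)·2^(20-1) = 20·524288 = 10485760.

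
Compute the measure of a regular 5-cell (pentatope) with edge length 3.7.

Volume = 3.7^4 · √(5/2^4) / 4! ≈ 4.36537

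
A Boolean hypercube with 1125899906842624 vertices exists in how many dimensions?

Since 2^n = 1125899906842624, we have n = 50.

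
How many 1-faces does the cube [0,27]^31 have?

An n-cube has n·2^(n-1) edges. With n = 31: 31·1073741824 = 33285996544.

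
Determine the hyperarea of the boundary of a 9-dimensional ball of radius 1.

The surface area of an n-ball is 2π^(n/2) r^(n-1) / Γ(n/2). For n=9, r=1: 32·π^4/105 ≈ 29.6866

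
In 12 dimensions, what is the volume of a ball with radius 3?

V_12(3) = π^(12/2) · (3)^12 / Γ(12/2 + 1) = 59049·π^6/80 ≈ 709613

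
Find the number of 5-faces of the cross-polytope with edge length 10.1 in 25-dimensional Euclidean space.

Each 5-face is the convex hull of 6 vertices, one chosen as ±e_i from each of 6 distinct axes: 2^6·C(25,6) = 11334400.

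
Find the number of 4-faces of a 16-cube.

Number of 4-faces = C(16,4) · 2^(16-4) = 1820 · 4096 = 7454720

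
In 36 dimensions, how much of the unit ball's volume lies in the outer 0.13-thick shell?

V(inner)/V(outer) = ((1-0.13)/1)^36 ≈ 0.006648, so the shell fraction is 0.993352.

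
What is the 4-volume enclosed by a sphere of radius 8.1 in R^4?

V_4(8.1) = π^(4/2) · (8.1)^4 / Γ(4/2 + 1) ≈ 21242.7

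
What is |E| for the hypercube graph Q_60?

An n-cube has n·2^(n-1) edges. With n = 60: 60·576460752303423488 = 34587645138205409280.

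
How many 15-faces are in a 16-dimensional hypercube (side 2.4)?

f_15(16-cube) = (16 choose 15) · 2^1 = 32.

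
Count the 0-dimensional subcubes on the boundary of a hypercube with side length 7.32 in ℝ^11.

f_0(11-cube) = (11 choose 0) · 2^11 = 2048.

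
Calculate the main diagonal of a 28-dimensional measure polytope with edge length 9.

The space diagonal of an n-cube of side s is s√n. Here 9·√28 ≈ 47.6235.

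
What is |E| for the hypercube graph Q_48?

An n-cube has n·2^(n-1) edges. With n = 48: 48·140737488355328 = 6755399441055744.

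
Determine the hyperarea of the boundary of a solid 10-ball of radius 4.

S = n·V_n(r)/r = 10·V_10(4)/4 (volume-to-surface relation), giving 65536·π^5/3 ≈ 6.6851e+06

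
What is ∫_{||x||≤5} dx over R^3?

V_3(5) = π^(3/2) · (5)^3 / Γ(3/2 + 1) = 500·π/3 ≈ 523.599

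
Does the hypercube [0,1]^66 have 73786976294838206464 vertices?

True. The 66-cube has 2^66 = 73786976294838206464 vertices.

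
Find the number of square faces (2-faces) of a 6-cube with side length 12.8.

Choose 2 of 6 axes to span the face (C(6,2) = 15 ways), then fix each of the remaining 4 coordinates at one of its two extreme values (2^4 = 16 ways): 15·16 = 240.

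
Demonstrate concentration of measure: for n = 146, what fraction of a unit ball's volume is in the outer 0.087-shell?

1 - (1-0.087)^146 ≈ 0.9999983067 ≈ 99.999831%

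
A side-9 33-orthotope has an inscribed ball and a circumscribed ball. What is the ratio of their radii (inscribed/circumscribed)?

r_in = 9/2 (half the side); r_out = 9√33/2 (half the diagonal). Ratio = 1/√33 ≈ 0.174078.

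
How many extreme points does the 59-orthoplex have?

The vertices are ±e_1, ..., ±e_59, so there are 2·59 = 118.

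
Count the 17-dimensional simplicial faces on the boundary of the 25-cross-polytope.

Each 17-face is the convex hull of 18 vertices, one chosen as ±e_i from each of 18 distinct axes: 2^18·C(25,18) = 126012620800.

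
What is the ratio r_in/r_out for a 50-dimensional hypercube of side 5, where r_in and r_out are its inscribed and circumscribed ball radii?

r_in / r_out = (5/2) / (5√50/2) = 1/√50 ≈ 0.141421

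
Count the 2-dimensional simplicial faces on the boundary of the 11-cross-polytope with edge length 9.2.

f_2(11-orthoplex) = 2^3 · (11 choose 3) = 1320.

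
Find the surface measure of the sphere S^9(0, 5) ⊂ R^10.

The surface area of an n-ball is 2π^(n/2) r^(n-1) / Γ(n/2). For n=10, r=5: 1953125·π^5/12 ≈ 4.98079e+07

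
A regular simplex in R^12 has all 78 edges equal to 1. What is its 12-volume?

For a regular n-simplex with edge a, V = (a^n / n!)·√((n+1)/2^n). With a=1, n=12: V ≈ 1.17613e-10.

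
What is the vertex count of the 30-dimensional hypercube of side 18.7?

Each vertex is a binary string of length 30, so there are 2^30 = 1073741824.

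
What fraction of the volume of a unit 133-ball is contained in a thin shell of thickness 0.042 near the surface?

V(inner)/V(outer) = ((1-0.042)/1)^133 ≈ 0.003324, so the shell fraction is 0.996676.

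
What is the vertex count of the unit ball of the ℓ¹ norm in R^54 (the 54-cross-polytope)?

The 54-dimensional cross-polytope has 2n = 2·54 = 108 vertices.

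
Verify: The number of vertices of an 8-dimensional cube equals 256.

True. The 8-cube has 2^8 = 256 vertices.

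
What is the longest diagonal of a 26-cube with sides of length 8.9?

||(8.9,8.9,...,8.9)|| = √(26)·8.9 ≈ 45.3813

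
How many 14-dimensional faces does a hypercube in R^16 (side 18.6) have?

Choose 14 of 16 axes to span the face (C(16,14) = 120 ways), then fix each of the remaining 2 coordinates at one of its two extreme values (2^2 = 4 ways): 120·4 = 480.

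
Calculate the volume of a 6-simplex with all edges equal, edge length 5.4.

V = (5.4^6 / 6!) · √((6+1) / 2^6) ≈ 11.3891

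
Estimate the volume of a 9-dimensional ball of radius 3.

V_9(3) = π^(9/2) · (3)^9 / Γ(9/2 + 1) = 23328·π^4/35 ≈ 64924.6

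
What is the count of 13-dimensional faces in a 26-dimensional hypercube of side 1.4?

f_13(26-cube) = (26 choose 13) · 2^13 = 85201715200.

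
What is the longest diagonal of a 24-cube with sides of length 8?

||(8,8,...,8)|| = √(24)·8 ≈ 39.1918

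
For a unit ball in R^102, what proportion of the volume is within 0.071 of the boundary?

1 - (1-0.071)^102 ≈ 0.999453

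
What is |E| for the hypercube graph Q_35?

An n-cube has n·2^(n-1) edges. With n = 35: 35·17179869184 = 601295421440.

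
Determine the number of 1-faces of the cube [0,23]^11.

Number of 1-faces = C(11,1) · 2^(11-1) = 11 · 1024 = 11264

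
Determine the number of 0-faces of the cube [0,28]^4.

Number of 0-faces = C(4,0) · 2^(4-0) = 1 · 16 = 16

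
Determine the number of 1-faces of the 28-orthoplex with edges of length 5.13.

An n-cross-polytope has 2^(k+1)·C(n,k+1) k-faces. Here 2^2·C(28,2) = 4·378 = 1512.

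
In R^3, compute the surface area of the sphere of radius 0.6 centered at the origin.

|∂B_3(0.6)| = 4πr² = 4π·(0.6)² ≈ 4.52389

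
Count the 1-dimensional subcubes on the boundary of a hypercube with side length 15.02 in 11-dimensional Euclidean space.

f_1(11-cube) = (11 choose 1) · 2^10 = 11264.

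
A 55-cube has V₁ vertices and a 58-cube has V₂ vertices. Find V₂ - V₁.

V₁ = 2^55 = 36028797018963968. V₂ = 2^58 = 288230376151711744. V₂ - V₁ = 252201579132747776.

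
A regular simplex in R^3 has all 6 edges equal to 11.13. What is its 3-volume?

Volume = (√2/12) · 11.13³ = 162.487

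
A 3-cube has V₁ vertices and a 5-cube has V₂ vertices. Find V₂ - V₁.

V₁ = 2^3 = 8. V₂ = 2^5 = 32. V₂ - V₁ = 24.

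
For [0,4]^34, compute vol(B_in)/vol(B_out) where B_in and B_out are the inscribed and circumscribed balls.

V_in/V_out = n^(-n/2) = 34^(-34/2) ≈ 9.22271e-27.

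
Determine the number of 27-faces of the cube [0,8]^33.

Number of 27-faces = C(33,27) · 2^(33-27) = 1107568 · 64 = 70884352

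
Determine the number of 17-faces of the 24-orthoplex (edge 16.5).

f_17(24-orthoplex) = 2^18 · (24 choose 18) = 35283533824.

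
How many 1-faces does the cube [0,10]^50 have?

Each of the 2^50 = 1125899906842624 vertices has degree 50; total edges = 50·2^50/2 = 28147497671065600.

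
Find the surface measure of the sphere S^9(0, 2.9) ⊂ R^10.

S_10(2.9) = 2·π^(10/2)·(2.9)^9 / Γ(10/2) ≈ 369956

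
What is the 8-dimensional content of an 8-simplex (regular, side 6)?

V = (6^8 / 8!) · √((8+1) / 2^8) ≈ 7.81071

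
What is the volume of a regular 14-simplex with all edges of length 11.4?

V = (11.4^14 / 14!) · √((14+1) / 2^14) ≈ 217.318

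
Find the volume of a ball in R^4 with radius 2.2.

V_4(2.2) = π^(4/2) · (2.2)^4 / Γ(4/2 + 1) ≈ 115.601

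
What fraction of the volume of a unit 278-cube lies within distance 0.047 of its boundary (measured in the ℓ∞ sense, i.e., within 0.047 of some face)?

1 - (1 - 2·0.047)^278 = 1 - 0.906^278 ≈ 1 - 1.207e-12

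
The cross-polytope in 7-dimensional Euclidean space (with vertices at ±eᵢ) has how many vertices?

An n-cross-polytope has 2n vertices; here n = 7, giving 14.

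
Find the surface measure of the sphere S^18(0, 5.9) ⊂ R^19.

S = n·V_n(r)/r = 19·V_19(5.9)/5.9 (volume-to-surface relation), giving 6.64779e+13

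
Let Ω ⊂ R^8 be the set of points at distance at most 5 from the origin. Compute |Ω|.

Volume = π^{8/2}·(5)^8/Γ(5) = 390625·π^4/24 ≈ 1.58543e+06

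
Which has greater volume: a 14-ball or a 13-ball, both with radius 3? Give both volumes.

V_14(3) ≈ 2.86626e+06. V_13(3) ≈ 1.45184e+06. The 14-ball is larger.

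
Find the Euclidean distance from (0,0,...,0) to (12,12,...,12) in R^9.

The space diagonal of an n-cube of side s is s√n. Here 12·√9 = 36.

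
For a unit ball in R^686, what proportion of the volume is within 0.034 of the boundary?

1 - (1-0.034)^686 ≈ 1 - 4.947e-11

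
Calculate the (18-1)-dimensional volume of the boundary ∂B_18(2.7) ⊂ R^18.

The surface area of an n-ball is 2π^(n/2) r^(n-1) / Γ(n/2). For n=18, r=2.7: 3.18451e+07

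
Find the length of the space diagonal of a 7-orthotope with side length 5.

Diagonal = √7 · 5 ≈ 13.2288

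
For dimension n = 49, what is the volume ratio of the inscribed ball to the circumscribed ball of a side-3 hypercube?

The radii are 3/2 and 3√49/2, so the volume ratio is (1/√49)^49 = 49^{-49/2} ≈ 3.89221e-42.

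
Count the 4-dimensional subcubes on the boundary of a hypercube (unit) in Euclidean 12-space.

An n-cube has C(n,k)·2^(n-k) k-faces. Here C(12,4)·2^8 = 495·256 = 126720.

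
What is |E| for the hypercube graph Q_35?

Number of 1-faces = C(35,1)·2^(35-1) = 35·17179869184 = 601295421440.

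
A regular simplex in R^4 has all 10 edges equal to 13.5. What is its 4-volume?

For a regular n-simplex with edge a, V = (a^n / n!)·√((n+1)/2^n). With a=13.5, n=4: V ≈ 773.658.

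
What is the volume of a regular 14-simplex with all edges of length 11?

For a regular n-simplex with edge a, V = (a^n / n!)·√((n+1)/2^n). With a=11, n=14: V ≈ 131.803.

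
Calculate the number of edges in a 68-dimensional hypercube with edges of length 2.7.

Each of the 2^68 = 295147905179352825856 vertices has degree 68; total edges = 68·2^68/2 = 10035028776097996079104.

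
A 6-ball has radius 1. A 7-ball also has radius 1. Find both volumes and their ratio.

V_6(1) ≈ 5.16771. V_7(1) ≈ 4.72477. Ratio V_6/V_7 ≈ 1.094.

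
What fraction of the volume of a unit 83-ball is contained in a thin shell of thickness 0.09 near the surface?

Shell fraction = 1 - (1-0.09)^83 ≈ 0.999601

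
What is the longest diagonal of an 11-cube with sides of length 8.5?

||(8.5,8.5,...,8.5)|| = √(11)·8.5 ≈ 28.1913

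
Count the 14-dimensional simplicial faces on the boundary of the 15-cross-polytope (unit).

Each 14-face is the convex hull of 15 vertices, one chosen as ±e_i from each of 15 distinct axes: 2^15·C(15,15) = 32768.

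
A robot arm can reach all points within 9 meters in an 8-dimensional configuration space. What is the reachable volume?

V_8(9) = π^(8/2) · (9)^8 / Γ(8/2 + 1) = 14348907·π^4/8 ≈ 1.74714e+08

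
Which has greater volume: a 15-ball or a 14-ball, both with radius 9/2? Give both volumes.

V_15(4.5) ≈ 2.39672e+09. V_14(4.5) ≈ 8.36746e+08. The 15-ball is larger.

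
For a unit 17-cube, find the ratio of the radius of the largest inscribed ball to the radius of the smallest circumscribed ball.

r_in / r_out = (1/2) / (1√17/2) = 1/√17 ≈ 0.242536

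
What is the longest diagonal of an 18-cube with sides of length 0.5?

||(0.5,0.5,...,0.5)|| = √(18)·0.5 ≈ 2.12132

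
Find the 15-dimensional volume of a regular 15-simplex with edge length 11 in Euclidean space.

V = (11^15 / 15!) · √((15+1) / 2^15) ≈ 70.5872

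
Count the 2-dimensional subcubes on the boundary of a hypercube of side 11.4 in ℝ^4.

Number of 2-faces = C(4,2) · 2^(4-2) = 6 · 4 = 24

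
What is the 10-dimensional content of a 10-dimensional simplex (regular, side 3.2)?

V = (3.2^10 / 10!) · √((10+1) / 2^10) ≈ 0.00321576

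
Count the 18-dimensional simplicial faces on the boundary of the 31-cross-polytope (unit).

f_18(31-orthoplex) = 2^19 · (31 choose 19) = 73987797811200.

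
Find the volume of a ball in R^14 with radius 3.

The n-ball volume is π^(n/2)·r^n/Γ(n/2+1). With n=14, r=3: V = 531441·π^7/560 ≈ 2.86626e+06.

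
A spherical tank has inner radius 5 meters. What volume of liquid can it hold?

Volume = π^{3/2}·(5)^3/Γ(5/2) = 500·π/3 ≈ 523.599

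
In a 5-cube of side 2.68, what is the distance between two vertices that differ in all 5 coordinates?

d = √(2.68² + 2.68² + ... + 2.68²) [5 terms] = √(5·2.68²) = 2.68√5 ≈ 5.99266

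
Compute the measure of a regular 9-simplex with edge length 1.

V = (1^9 / 9!) · √((9+1) / 2^9) ≈ 3.85125e-07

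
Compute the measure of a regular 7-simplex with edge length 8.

V_7 = √(8) · 8^7 / (7! · 2^(7/2)) ≈ 104.025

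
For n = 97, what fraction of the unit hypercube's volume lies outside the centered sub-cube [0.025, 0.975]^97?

1 - (1 - 2·0.025)^97 = 1 - 0.95^97 ≈ 0.993095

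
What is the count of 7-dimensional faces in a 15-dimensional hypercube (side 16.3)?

An n-cube has C(n,k)·2^(n-k) k-faces. Here C(15,7)·2^8 = 6435·256 = 1647360.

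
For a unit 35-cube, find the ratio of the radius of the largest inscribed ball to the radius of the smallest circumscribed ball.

For an n-cube of any side s, the inradius is s/2 and the circumradius is s√n/2, so the ratio is 1/√35 ≈ 0.169031.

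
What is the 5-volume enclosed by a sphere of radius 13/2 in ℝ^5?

V = 371293·π^2/60 ≈ 61075.3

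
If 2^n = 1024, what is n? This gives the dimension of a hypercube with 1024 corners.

2^n = 1024 ⇒ n = log_2(1024) = 10.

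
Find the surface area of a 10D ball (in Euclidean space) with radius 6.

S_10(6) = 2·π^(10/2)·(6)^9 / Γ(10/2) = 839808·π^5 ≈ 2.56998e+08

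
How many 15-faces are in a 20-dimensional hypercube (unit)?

Number of 15-faces = C(20,15) · 2^(20-15) = 15504 · 32 = 496128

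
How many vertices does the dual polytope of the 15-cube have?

Number of vertices = 2n = 30.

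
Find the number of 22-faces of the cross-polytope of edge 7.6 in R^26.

An n-cross-polytope has 2^(k+1)·C(n,k+1) k-faces. Here 2^23·C(26,23) = 8388608·2600 = 21810380800.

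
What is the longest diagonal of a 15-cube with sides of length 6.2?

d = √(6.2² + 6.2² + ... + 6.2²) [15 terms] = √(15·6.2²) = 6.2√15 ≈ 24.0125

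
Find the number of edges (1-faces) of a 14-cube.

An n-cube has C(n,k)·2^(n-k) k-faces. Here C(14,1)·2^13 = 14·8192 = 114688.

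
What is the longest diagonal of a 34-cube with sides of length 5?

Diagonal = √34 · 5 ≈ 29.1548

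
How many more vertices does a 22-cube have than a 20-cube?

The 22-cube has 2^22 = 4194304 vertices. The 20-cube has 2^20 = 1048576 vertices. Difference: 4194304 - 1048576 = 3145728.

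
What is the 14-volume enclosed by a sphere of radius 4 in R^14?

V = 16777216·π^7/315 ≈ 1.60864e+08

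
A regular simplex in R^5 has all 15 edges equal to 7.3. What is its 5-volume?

V = (7.3^5 / 5!) · √((5+1) / 2^5) ≈ 74.8055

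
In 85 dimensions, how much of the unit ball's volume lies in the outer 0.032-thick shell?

V(inner)/V(outer) = ((1-0.032)/1)^85 ≈ 0.06301, so the shell fraction is 0.936991.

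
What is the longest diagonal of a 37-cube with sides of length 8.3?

d = √(8.3² + 8.3² + ... + 8.3²) [37 terms] = √(37·8.3²) = 8.3√37 ≈ 50.4869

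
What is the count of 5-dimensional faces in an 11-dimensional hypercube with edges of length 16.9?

Choose 5 of 11 axes to span the face (C(11,5) = 462 ways), then fix each of the remaining 6 coordinates at one of its two extreme values (2^6 = 64 ways): 462·64 = 29568.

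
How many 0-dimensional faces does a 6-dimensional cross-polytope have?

Number of 0-faces = 2^(0+1) · C(6,0+1) = 2 · 6 = 12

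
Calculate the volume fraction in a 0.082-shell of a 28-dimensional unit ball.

1 - (1-0.082)^28 ≈ 0.908884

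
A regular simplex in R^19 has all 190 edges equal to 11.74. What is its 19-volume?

V_19 = √(20) · 11.74^19 / (19! · 2^(19/2)) ≈ 10.6987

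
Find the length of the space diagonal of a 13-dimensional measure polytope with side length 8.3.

d = √(8.3² + 8.3² + ... + 8.3²) [13 terms] = √(13·8.3²) = 8.3√13 ≈ 29.9261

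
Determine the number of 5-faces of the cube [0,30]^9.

Number of 5-faces = C(9,5) · 2^(9-5) = 126 · 16 = 2016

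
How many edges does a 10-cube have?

Each of the 2^10 = 1024 vertices has degree 10; total edges = 10·2^10/2 = 5120.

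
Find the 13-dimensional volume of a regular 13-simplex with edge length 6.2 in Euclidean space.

V_13 = √(14) · 6.2^13 / (13! · 2^(13/2)) ≈ 0.132795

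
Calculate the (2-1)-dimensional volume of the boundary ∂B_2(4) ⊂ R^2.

S_2(4) = 2·π^(2/2)·(4)^1 / Γ(2/2) = 2πr = 2π·4 ≈ 25.1327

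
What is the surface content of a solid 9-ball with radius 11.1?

|∂B_9(11.1)| ≈ 6.84138e+09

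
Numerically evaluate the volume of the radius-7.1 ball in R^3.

The n-ball volume is π^(n/2)·r^n/Γ(n/2+1). With n=3, r=7.1: V ≈ 1499.21.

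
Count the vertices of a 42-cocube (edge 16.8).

Number of vertices = 2n = 84.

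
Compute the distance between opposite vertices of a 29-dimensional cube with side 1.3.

Diagonal = √29 · 1.3 ≈ 7.00071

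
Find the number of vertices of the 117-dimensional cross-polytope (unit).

An n-cross-polytope has 2n vertices; here n = 117, giving 234.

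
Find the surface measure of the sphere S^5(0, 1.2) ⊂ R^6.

|∂B_6(1.2)| ≈ 77.1535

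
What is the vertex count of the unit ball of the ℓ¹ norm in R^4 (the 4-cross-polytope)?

An n-cross-polytope has 2n vertices; here n = 4, giving 8.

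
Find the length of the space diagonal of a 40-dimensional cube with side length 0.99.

d = √(0.99² + 0.99² + ... + 0.99²) [40 terms] = √(40·0.99²) = 0.99√40 ≈ 6.26131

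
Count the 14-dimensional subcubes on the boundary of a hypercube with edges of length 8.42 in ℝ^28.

f_14(28-cube) = (28 choose 14) · 2^14 = 657270374400.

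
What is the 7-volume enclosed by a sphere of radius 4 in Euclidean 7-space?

V = 262144·π^3/105 ≈ 77410.6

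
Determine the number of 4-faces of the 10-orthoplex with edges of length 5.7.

Number of 4-faces = 2^(4+1) · C(10,4+1) = 32 · 252 = 8064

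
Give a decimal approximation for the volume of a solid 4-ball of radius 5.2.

Volume = π^{4/2}·(5.2)^4/Γ(3) ≈ 3608.14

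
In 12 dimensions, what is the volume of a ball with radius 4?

The n-ball volume is π^(n/2)·r^n/Γ(n/2+1). With n=12, r=4: V = 1048576·π^6/45 ≈ 2.2402e+07.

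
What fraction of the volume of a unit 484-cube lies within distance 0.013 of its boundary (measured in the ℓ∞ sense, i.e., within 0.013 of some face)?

The inner cube has side 1-2·0.013 = 0.974 and volume (0.974)^484 ≈ 2.901e-06, so the shell holds 0.9999970991 of the volume.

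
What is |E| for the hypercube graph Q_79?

An n-cube has n·2^(n-1) edges. With n = 79: 79·302231454903657293676544 = 23876284937388926200446976.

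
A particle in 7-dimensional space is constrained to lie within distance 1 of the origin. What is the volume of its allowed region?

V_7(1) = π^(7/2) · (1)^7 / Γ(7/2 + 1) = 16·π^3/105 ≈ 4.72477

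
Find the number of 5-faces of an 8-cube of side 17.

An n-cube has C(n,k)·2^(n-k) k-faces. Here C(8,5)·2^3 = 56·8 = 448.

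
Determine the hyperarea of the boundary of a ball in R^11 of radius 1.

|∂B_11(1)| = 64·π^5/945 ≈ 20.7251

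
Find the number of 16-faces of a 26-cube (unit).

Choose 16 of 26 axes to span the face (C(26,16) = 5311735 ways), then fix each of the remaining 10 coordinates at one of its two extreme values (2^10 = 1024 ways): 5311735·1024 = 5439216640.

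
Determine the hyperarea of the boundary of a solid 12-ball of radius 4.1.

S_12(4.1) = 2·π^(12/2)·(4.1)^11 / Γ(12/2) ≈ 8.81801e+07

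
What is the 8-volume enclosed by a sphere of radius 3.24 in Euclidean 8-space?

V_8(3.24) = π^(8/2) · (3.24)^8 / Γ(8/2 + 1) ≈ 49288.8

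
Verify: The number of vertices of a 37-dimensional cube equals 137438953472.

True. The 37-cube has 2^37 = 137438953472 vertices.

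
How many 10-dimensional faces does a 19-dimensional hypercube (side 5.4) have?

An n-cube has C(n,k)·2^(n-k) k-faces. Here C(19,10)·2^9 = 92378·512 = 47297536.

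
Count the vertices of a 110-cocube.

Number of vertices = 2n = 220.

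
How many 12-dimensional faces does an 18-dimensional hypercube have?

Number of 12-faces = C(18,12) · 2^(18-12) = 18564 · 64 = 1188096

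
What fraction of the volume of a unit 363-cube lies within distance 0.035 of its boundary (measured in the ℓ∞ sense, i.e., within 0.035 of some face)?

1 - (1 - 2·0.035)^363 = 1 - 0.93^363 ≈ 1 - 3.625e-12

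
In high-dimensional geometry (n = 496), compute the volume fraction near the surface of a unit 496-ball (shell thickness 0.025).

1 - (1-0.025)^496 ≈ 0.9999964821 ≈ 99.999648%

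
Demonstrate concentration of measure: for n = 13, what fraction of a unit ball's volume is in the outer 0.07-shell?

1 - (1-0.07)^13 ≈ 0.610705 ≈ 61.07%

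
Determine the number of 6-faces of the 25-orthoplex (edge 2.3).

f_6(25-orthoplex) = 2^7 · (25 choose 7) = 61529600.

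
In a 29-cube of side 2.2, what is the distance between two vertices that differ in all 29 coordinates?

Diagonal = √29 · 2.2 ≈ 11.8474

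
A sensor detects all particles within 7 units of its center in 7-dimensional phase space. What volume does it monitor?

V = 1882384·π^3/15 ≈ 3.89105e+06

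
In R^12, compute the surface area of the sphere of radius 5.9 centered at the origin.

S_12(5.9) = 2·π^(12/2)·(5.9)^11 / Γ(12/2) ≈ 4.83192e+09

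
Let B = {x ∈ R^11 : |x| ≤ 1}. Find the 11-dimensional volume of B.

V = 64·π^5/10395 ≈ 1.8841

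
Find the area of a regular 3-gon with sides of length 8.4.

Area = (√3/4) · 8.4² = 30.5534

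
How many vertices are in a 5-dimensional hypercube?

f_0(5-cube) = (5 choose 0) · 2^5 = 32.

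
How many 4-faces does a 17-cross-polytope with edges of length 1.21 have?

Number of 4-faces = 2^(4+1) · C(17,4+1) = 32 · 6188 = 198016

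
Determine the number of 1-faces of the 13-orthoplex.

An n-cross-polytope has 2^(k+1)·C(n,k+1) k-faces. Here 2^2·C(13,2) = 4·78 = 312.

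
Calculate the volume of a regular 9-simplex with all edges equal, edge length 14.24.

V_9 = √(10) · 14.24^9 / (9! · 2^(9/2)) ≈ 9272.39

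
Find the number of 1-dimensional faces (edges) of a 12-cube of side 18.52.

The 12-cube has n·2^(n-1) = 12·2^11 = 12·2048 = 24576 edges.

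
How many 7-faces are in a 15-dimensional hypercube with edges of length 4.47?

f_7(15-cube) = (15 choose 7) · 2^8 = 1647360.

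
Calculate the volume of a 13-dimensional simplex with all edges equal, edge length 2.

Volume = 2^13 · √(14/2^13) / 13! ≈ 5.43849e-08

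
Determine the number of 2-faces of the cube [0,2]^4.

f_2(4-cube) = (4 choose 2) · 2^2 = 24.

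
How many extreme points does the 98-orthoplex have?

The 98-dimensional cross-polytope has 2n = 2·98 = 196 vertices.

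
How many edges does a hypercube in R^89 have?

Number of 1-faces = C(89,1)·2^(89-1) = 89·309485009821345068724781056 = 27544165874099711116505513984.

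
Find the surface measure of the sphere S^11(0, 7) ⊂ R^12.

S_12(7) = 2·π^(12/2)·(7)^11 / Γ(12/2) = 1977326743·π^6/60 ≈ 3.1683e+10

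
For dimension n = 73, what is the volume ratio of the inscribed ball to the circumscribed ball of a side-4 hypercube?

Volume scales as r^n, and r_in/r_out = 1/√73, giving (1/√73)^73 ≈ 9.74351e-69.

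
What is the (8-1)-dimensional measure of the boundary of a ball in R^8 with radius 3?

The surface area of an n-ball is 2π^(n/2) r^(n-1) / Γ(n/2). For n=8, r=3: 729·π^4 ≈ 71011.2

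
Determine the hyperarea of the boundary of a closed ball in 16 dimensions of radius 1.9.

|∂B_16(1.9)| ≈ 57161.3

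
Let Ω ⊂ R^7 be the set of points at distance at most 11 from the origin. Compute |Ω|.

V = 311794736·π^3/105 ≈ 9.20723e+07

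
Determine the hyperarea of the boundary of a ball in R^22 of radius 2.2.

S = n·V_n(r)/r = 22·V_22(2.2)/2.2 (volume-to-surface relation), giving 2.51647e+06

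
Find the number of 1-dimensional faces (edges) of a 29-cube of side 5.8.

The 29-cube has n·2^(n-1) = 29·2^28 = 29·268435456 = 7784628224 edges.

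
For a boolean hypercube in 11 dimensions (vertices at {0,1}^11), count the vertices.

Each vertex is a binary string of length 11, so there are 2^11 = 2048.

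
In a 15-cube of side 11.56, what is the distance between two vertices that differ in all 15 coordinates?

Diagonal = √15 · 11.56 ≈ 44.7717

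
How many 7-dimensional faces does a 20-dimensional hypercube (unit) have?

Number of 7-faces = C(20,7) · 2^(20-7) = 77520 · 8192 = 635043840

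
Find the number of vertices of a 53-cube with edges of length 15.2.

An n-cube has 2^n vertices; for n = 53 that is 2^53 = 9007199254740992.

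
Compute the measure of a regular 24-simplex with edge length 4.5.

Volume = 4.5^24 · √(25/2^24) / 24! ≈ 9.35416e-12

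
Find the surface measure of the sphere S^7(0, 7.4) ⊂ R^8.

|∂B_8(7.4)| ≈ 3.94548e+07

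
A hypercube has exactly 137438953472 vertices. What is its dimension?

n = log_2(137438953472) = 37.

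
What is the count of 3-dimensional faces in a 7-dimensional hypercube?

An n-cube has C(n,k)·2^(n-k) k-faces. Here C(7,3)·2^4 = 35·16 = 560.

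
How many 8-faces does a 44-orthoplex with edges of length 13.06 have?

An n-cross-polytope has 2^(k+1)·C(n,k+1) k-faces. Here 2^9·C(44,9) = 512·708930508 = 362972420096.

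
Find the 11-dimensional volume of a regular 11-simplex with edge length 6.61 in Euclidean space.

For a regular n-simplex with edge a, V = (a^n / n!)·√((n+1)/2^n). With a=6.61, n=11: V ≈ 2.0183.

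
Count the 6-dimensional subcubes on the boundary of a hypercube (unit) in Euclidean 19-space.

An n-cube has C(n,k)·2^(n-k) k-faces. Here C(19,6)·2^13 = 27132·8192 = 222265344.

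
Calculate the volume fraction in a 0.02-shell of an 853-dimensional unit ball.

V(inner)/V(outer) = ((1-0.02)/1)^853 ≈ 3.28e-08, so the shell fraction is 0.9999999672.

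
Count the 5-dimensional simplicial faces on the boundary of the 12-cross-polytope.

An n-cross-polytope has 2^(k+1)·C(n,k+1) k-faces. Here 2^6·C(12,6) = 64·924 = 59136.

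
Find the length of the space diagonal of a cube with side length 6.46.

Diagonal = √3 · 6.46 ≈ 11.189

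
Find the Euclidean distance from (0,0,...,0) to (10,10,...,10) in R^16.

The space diagonal of an n-cube of side s is s√n. Here 10·√16 = 40.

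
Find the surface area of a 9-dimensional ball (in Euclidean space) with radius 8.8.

The surface area of an n-ball is 2π^(n/2) r^(n-1) / Γ(n/2). For n=9, r=8.8: 1.06763e+09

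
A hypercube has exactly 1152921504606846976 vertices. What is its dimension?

2^n = 1152921504606846976 ⇒ n = log_2(1152921504606846976) = 60.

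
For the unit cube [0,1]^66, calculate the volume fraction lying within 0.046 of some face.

Shell fraction = 1 - (1-0.092)^66 ≈ 0.998287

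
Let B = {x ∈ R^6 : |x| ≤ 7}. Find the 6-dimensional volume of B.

The n-ball volume is π^(n/2)·r^n/Γ(n/2+1). With n=6, r=7: V = 117649·π^3/6 ≈ 607976.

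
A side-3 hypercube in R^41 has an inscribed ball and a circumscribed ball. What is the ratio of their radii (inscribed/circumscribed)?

r_in = 3/2 (half the side); r_out = 3√41/2 (half the diagonal). Ratio = 1/√41 ≈ 0.156174.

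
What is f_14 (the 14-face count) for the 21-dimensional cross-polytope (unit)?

Number of 14-faces = 2^(14+1) · C(21,14+1) = 32768 · 54264 = 1778122752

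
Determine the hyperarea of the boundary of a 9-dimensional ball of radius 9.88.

The surface area of an n-ball is 2π^(n/2) r^(n-1) / Γ(n/2). For n=9, r=9.88: 2.69535e+09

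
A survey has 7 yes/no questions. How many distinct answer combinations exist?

Number of vertices = 2^7 = 128.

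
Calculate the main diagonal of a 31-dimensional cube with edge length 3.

Diagonal = √31 · 3 ≈ 16.7033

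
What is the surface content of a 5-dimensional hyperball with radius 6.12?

S = n·V_n(r)/r = 5·V_5(6.12)/6.12 (volume-to-surface relation), giving 36921.1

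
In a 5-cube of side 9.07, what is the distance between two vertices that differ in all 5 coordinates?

||(9.07,9.07,...,9.07)|| = √(5)·9.07 ≈ 20.2811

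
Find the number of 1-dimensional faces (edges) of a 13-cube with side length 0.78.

An n-cube has n·2^(n-1) edges. With n = 13: 13·4096 = 53248.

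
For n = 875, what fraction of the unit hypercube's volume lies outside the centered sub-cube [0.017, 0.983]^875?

The inner cube has side 1-2·0.017 = 0.966 and volume (0.966)^875 ≈ 7.161e-14, so the shell holds 1 - 7.161e-14 of the volume.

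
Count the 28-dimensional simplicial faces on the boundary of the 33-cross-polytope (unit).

f_28(33-orthoplex) = 2^29 · (33 choose 29) = 21968757719040.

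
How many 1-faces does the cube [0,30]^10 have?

Number of 1-faces = C(10,1)·2^(10-1) = 10·512 = 5120.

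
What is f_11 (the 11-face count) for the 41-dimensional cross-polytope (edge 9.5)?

Each 11-face is the convex hull of 12 vertices, one chosen as ±e_i from each of 12 distinct axes: 2^12·C(41,12) = 32352890552320.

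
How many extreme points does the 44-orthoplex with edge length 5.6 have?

The 44-dimensional cross-polytope has 2n = 2·44 = 88 vertices.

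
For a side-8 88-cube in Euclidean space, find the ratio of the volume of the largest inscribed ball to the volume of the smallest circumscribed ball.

V_in/V_out = n^(-n/2) = 88^(-88/2) ≈ 2.7718e-86.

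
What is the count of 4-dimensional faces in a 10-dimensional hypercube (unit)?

Choose 4 of 10 axes to span the face (C(10,4) = 210 ways), then fix each of the remaining 6 coordinates at one of its two extreme values (2^6 = 64 ways): 210·64 = 13440.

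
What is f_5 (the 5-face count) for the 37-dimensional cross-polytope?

f_5(37-orthoplex) = 2^6 · (37 choose 6) = 148786176.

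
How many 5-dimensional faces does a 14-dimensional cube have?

Choose 5 of 14 axes to span the face (C(14,5) = 2002 ways), then fix each of the remaining 9 coordinates at one of its two extreme values (2^9 = 512 ways): 2002·512 = 1025024.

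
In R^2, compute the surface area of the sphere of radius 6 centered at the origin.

|∂B_2(6)| = 2πr = 2π·6 ≈ 37.6991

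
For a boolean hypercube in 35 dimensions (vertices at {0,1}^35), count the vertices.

The 35-cube has 2^35 = 34359738368 vertices.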